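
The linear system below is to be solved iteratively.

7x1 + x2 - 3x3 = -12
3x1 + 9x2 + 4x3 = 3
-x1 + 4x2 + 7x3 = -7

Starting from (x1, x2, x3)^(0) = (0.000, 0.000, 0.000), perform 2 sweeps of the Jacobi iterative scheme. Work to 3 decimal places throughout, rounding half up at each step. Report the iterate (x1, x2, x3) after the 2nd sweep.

(-2.190, 1.349, -1.435)

Iteration 1:
  x1 = (-12 - (1)·0.000 - (-3)·0.000) / (7) = -1.714
  x2 = (3 - (3)·0.000 - (4)·0.000) / (9) = 0.333
  x3 = (-7 - (-1)·0.000 - (4)·0.000) / (7) = -1.000
Iteration 2:
  x1 = (-12 - (1)·0.333 - (-3)·-1.000) / (7) = -2.190
  x2 = (3 - (3)·-1.714 - (4)·-1.000) / (9) = 1.349
  x3 = (-7 - (-1)·-1.714 - (4)·0.333) / (7) = -1.435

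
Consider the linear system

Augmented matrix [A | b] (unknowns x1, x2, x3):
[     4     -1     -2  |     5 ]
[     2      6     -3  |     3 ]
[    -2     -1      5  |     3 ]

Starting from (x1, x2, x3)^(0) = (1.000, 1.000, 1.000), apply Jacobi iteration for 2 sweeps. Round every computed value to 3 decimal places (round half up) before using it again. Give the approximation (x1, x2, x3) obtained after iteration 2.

Iteration 1:
  x1 = (5 - (-1)·1.000 - (-2)·1.000) / (4) = 2.000
  x2 = (3 - (2)·1.000 - (-3)·1.000) / (6) = 0.667
  x3 = (3 - (-2)·1.000 - (-1)·1.000) / (5) = 1.200
Iteration 2:
  x1 = (5 - (-1)·0.667 - (-2)·1.200) / (4) = 2.017
  x2 = (3 - (2)·2.000 - (-3)·1.200) / (6) = 0.433
  x3 = (3 - (-2)·2.000 - (-1)·0.667) / (5) = 1.533

(2.017, 0.433, 1.533)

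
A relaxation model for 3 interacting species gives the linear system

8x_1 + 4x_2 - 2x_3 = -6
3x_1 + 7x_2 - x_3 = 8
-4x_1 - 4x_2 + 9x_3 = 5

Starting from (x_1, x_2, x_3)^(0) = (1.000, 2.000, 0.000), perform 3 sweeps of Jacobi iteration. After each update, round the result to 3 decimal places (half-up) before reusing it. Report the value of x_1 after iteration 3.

Iteration 1:
  x_1 = (-6 - (4)·2.000 - (-2)·0.000) / (8) = -1.750
  x_2 = (8 - (3)·1.000 - (-1)·0.000) / (7) = 0.714
  x_3 = (5 - (-4)·1.000 - (-4)·2.000) / (9) = 1.889
Iteration 2:
  x_1 = (-6 - (4)·0.714 - (-2)·1.889) / (8) = -0.635
  x_2 = (8 - (3)·-1.750 - (-1)·1.889) / (7) = 2.163
  x_3 = (5 - (-4)·-1.750 - (-4)·0.714) / (9) = 0.095
Iteration 3:
  x_1 = (-6 - (4)·2.163 - (-2)·0.095) / (8) = -1.808
  x_2 = (8 - (3)·-0.635 - (-1)·0.095) / (7) = 1.429
  x_3 = (5 - (-4)·-0.635 - (-4)·2.163) / (9) = 1.235

-1.808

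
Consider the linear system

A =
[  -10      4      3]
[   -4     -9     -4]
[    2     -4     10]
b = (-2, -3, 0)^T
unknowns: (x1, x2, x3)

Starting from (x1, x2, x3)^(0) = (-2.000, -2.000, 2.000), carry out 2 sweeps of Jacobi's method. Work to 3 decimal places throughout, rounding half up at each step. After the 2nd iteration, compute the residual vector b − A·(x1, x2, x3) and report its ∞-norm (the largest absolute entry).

2.983

Iteration 1:
  x1 = (-2 - (4)·-2.000 - (3)·2.000) / (-10) = 0.000
  x2 = (-3 - (-4)·-2.000 - (-4)·2.000) / (-9) = 0.333
  x3 = (0 - (2)·-2.000 - (-4)·-2.000) / (10) = -0.400
Iteration 2:
  x1 = (-2 - (4)·0.333 - (3)·-0.400) / (-10) = 0.213
  x2 = (-3 - (-4)·0.000 - (-4)·-0.400) / (-9) = 0.511
  x3 = (0 - (2)·0.000 - (-4)·0.333) / (10) = 0.133
Residual b − A·x = (-2.313, 2.983, 0.288); ∞-norm = 2.983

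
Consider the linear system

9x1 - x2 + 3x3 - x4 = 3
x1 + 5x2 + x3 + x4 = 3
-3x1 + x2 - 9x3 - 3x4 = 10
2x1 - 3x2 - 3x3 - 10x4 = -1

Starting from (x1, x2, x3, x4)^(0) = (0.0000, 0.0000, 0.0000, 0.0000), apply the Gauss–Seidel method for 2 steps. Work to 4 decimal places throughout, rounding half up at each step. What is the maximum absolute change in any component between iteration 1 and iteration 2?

Iteration 1:
  x1 = (3 - (-1)·0.0000 - (3)·0.0000 - (-1)·0.0000) / (9) = 0.3333
  x2 = (3 - (1)·0.3333 - (1)·0.0000 - (1)·0.0000) / (5) = 0.5333
  x3 = (10 - (-3)·0.3333 - (1)·0.5333 - (-3)·0.0000) / (-9) = -1.1630
  x4 = (-1 - (2)·0.3333 - (-3)·0.5333 - (-3)·-1.1630) / (-10) = 0.3556
Iteration 2:
  x1 = (3 - (-1)·0.5333 - (3)·-1.1630 - (-1)·0.3556) / (9) = 0.8198
  x2 = (3 - (1)·0.8198 - (1)·-1.1630 - (1)·0.3556) / (5) = 0.5975
  x3 = (10 - (-3)·0.8198 - (1)·0.5975 - (-3)·0.3556) / (-9) = -1.4365
  x4 = (-1 - (2)·0.8198 - (-3)·0.5975 - (-3)·-1.4365) / (-10) = 0.5157
Change: (0.4865, 0.0642, -0.2735, 0.1601) → max |·| = 0.4865

0.4865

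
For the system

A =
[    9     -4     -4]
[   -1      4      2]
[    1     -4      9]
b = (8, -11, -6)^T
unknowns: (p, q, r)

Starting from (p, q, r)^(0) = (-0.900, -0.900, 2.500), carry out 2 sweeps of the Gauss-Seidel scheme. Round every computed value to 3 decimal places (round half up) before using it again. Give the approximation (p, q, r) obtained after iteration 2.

Iteration 1:
  p = (8 - (-4)·-0.900 - (-4)·2.500) / (9) = 1.600
  q = (-11 - (-1)·1.600 - (2)·2.500) / (4) = -3.600
  r = (-6 - (1)·1.600 - (-4)·-3.600) / (9) = -2.444
Iteration 2:
  p = (8 - (-4)·-3.600 - (-4)·-2.444) / (9) = -1.797
  q = (-11 - (-1)·-1.797 - (2)·-2.444) / (4) = -1.977
  r = (-6 - (1)·-1.797 - (-4)·-1.977) / (9) = -1.346

(-1.797, -1.977, -1.346)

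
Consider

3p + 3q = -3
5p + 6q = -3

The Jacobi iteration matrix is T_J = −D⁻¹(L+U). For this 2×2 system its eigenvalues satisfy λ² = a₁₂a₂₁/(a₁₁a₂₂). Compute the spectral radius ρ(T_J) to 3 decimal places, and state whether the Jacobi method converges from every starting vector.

a₁₂a₂₁/(a₁₁a₂₂) = (3)·(5) / ((3)·(6)) = 0.833333
ρ = √|0.833333| = √0.833333 = 0.913
ρ < 1, so Jacobi converges

0.913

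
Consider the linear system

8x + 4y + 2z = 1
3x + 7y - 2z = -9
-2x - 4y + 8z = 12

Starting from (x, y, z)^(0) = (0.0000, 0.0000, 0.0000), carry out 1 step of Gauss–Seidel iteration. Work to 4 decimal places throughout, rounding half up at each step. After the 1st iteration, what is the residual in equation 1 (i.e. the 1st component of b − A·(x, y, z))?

3.6340

Iteration 1:
  x = (1 - (4)·0.0000 - (2)·0.0000) / (8) = 0.1250
  y = (-9 - (3)·0.1250 - (-2)·0.0000) / (7) = -1.3393
  z = (12 - (-2)·0.1250 - (-4)·-1.3393) / (8) = 0.8616
Residual b − A·x = (3.6340, 1.7233, 0.0000)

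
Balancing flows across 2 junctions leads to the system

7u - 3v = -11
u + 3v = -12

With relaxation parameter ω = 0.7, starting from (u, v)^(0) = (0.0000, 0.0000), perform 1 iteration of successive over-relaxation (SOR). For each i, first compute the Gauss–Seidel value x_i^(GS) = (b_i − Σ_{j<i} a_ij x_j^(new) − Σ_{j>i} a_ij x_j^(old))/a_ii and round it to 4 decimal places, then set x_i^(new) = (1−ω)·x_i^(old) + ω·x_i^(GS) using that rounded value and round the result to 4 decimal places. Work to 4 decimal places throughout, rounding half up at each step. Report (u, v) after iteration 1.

Iteration 1:
  u: GS value = (-11 - (-3)·0.0000) / (7) = -1.5714;  u ← (1−ω)·0.0000 + ω·-1.5714 = -1.1000
  v: GS value = (-12 - (1)·-1.1000) / (3) = -3.6333;  v ← (1−ω)·0.0000 + ω·-3.6333 = -2.5433

(-1.1000, -2.5433)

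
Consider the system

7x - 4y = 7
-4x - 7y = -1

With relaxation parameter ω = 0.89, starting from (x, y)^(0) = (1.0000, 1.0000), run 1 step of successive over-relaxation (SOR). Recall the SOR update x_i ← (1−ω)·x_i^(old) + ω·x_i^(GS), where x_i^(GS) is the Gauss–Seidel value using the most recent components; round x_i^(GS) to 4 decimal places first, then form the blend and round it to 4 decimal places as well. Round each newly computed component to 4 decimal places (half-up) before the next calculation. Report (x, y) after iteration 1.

Iteration 1:
  x: GS value = (7 - (-4)·1.0000) / (7) = 1.5714;  x ← (1−ω)·1.0000 + ω·1.5714 = 1.5085
  y: GS value = (-1 - (-4)·1.5085) / (-7) = -0.7191;  y ← (1−ω)·1.0000 + ω·-0.7191 = -0.5300

(1.5085, -0.5300)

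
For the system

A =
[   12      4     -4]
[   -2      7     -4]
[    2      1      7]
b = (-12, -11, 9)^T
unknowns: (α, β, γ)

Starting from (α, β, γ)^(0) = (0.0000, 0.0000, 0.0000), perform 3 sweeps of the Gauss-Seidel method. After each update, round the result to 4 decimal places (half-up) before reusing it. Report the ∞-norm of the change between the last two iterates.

Iteration 1:
  α = (-12 - (4)·0.0000 - (-4)·0.0000) / (12) = -1.0000
  β = (-11 - (-2)·-1.0000 - (-4)·0.0000) / (7) = -1.8571
  γ = (9 - (2)·-1.0000 - (1)·-1.8571) / (7) = 1.8367
Iteration 2:
  α = (-12 - (4)·-1.8571 - (-4)·1.8367) / (12) = 0.2313
  β = (-11 - (-2)·0.2313 - (-4)·1.8367) / (7) = -0.4558
  γ = (9 - (2)·0.2313 - (1)·-0.4558) / (7) = 1.2847
Iteration 3:
  α = (-12 - (4)·-0.4558 - (-4)·1.2847) / (12) = -0.4198
  β = (-11 - (-2)·-0.4198 - (-4)·1.2847) / (7) = -0.9573
  γ = (9 - (2)·-0.4198 - (1)·-0.9573) / (7) = 1.5424
Change: (-0.6511, -0.5015, 0.2577) → max |·| = 0.6511

0.6511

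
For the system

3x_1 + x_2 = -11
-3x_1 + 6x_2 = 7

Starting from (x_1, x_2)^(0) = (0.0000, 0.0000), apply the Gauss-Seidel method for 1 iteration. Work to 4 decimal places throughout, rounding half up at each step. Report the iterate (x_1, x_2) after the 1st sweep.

(-3.6667, -0.6667)

Iteration 1:
  x_1 = (-11 - (1)·0.0000) / (3) = -3.6667
  x_2 = (7 - (-3)·-3.6667) / (6) = -0.6667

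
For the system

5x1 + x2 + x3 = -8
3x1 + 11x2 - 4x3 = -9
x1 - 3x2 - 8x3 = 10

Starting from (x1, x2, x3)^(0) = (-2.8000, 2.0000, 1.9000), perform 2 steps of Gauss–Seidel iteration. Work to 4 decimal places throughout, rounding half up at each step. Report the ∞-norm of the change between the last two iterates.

1.6041

Iteration 1:
  x1 = (-8 - (1)·2.0000 - (1)·1.9000) / (5) = -2.3800
  x2 = (-9 - (3)·-2.3800 - (-4)·1.9000) / (11) = 0.5218
  x3 = (10 - (1)·-2.3800 - (-3)·0.5218) / (-8) = -1.7432
Iteration 2:
  x1 = (-8 - (1)·0.5218 - (1)·-1.7432) / (5) = -1.3557
  x2 = (-9 - (3)·-1.3557 - (-4)·-1.7432) / (11) = -1.0823
  x3 = (10 - (1)·-1.3557 - (-3)·-1.0823) / (-8) = -1.0136
Change: (1.0243, -1.6041, 0.7296) → max |·| = 1.6041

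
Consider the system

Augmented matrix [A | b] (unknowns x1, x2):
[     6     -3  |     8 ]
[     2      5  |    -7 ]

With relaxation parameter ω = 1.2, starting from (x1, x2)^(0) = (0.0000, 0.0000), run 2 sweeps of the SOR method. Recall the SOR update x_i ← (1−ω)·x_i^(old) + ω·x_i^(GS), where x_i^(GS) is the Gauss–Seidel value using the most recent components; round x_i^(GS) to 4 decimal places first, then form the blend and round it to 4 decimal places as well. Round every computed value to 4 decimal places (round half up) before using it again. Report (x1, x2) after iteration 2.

(-0.1888, -1.0998)

Iteration 1:
  x1: GS value = (8 - (-3)·0.0000) / (6) = 1.3333;  x1 ← (1−ω)·0.0000 + ω·1.3333 = 1.6000
  x2: GS value = (-7 - (2)·1.6000) / (5) = -2.0400;  x2 ← (1−ω)·0.0000 + ω·-2.0400 = -2.4480
Iteration 2:
  x1: GS value = (8 - (-3)·-2.4480) / (6) = 0.1093;  x1 ← (1−ω)·1.6000 + ω·0.1093 = -0.1888
  x2: GS value = (-7 - (2)·-0.1888) / (5) = -1.3245;  x2 ← (1−ω)·-2.4480 + ω·-1.3245 = -1.0998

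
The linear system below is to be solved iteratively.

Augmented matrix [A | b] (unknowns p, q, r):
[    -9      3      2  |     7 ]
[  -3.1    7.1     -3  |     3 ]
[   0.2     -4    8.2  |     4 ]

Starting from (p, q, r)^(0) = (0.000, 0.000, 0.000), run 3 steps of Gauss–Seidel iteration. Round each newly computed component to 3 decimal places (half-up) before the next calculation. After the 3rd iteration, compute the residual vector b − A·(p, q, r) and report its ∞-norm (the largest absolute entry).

Iteration 1:
  p = (7 - (3)·0.000 - (2)·0.000) / (-9) = -0.778
  q = (3 - (-3.1)·-0.778 - (-3)·0.000) / (7.1) = 0.083
  r = (4 - (0.2)·-0.778 - (-4)·0.083) / (8.2) = 0.547
Iteration 2:
  p = (7 - (3)·0.083 - (2)·0.547) / (-9) = -0.629
  q = (3 - (-3.1)·-0.629 - (-3)·0.547) / (7.1) = 0.379
  r = (4 - (0.2)·-0.629 - (-4)·0.379) / (8.2) = 0.688
Iteration 3:
  p = (7 - (3)·0.379 - (2)·0.688) / (-9) = -0.499
  q = (3 - (-3.1)·-0.499 - (-3)·0.688) / (7.1) = 0.495
  r = (4 - (0.2)·-0.499 - (-4)·0.495) / (8.2) = 0.741
Residual b − A·x = (-0.458, 0.162, 0.004); ∞-norm = 0.458

0.458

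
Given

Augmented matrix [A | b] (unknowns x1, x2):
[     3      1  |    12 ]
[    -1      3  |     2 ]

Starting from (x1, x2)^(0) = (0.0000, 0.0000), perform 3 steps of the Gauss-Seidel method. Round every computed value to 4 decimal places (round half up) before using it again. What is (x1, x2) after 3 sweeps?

Iteration 1:
  x1 = (12 - (1)·0.0000) / (3) = 4.0000
  x2 = (2 - (-1)·4.0000) / (3) = 2.0000
Iteration 2:
  x1 = (12 - (1)·2.0000) / (3) = 3.3333
  x2 = (2 - (-1)·3.3333) / (3) = 1.7778
Iteration 3:
  x1 = (12 - (1)·1.7778) / (3) = 3.4074
  x2 = (2 - (-1)·3.4074) / (3) = 1.8025

(3.4074, 1.8025)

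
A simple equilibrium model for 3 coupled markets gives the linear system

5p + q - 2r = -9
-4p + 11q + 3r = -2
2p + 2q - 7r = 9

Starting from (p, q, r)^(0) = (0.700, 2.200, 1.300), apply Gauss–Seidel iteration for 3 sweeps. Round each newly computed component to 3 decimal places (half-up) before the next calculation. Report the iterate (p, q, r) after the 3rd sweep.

(-2.549, -0.532, -2.166)

Iteration 1:
  p = (-9 - (1)·2.200 - (-2)·1.300) / (5) = -1.720
  q = (-2 - (-4)·-1.720 - (3)·1.300) / (11) = -1.162
  r = (9 - (2)·-1.720 - (2)·-1.162) / (-7) = -2.109
Iteration 2:
  p = (-9 - (1)·-1.162 - (-2)·-2.109) / (5) = -2.411
  q = (-2 - (-4)·-2.411 - (3)·-2.109) / (11) = -0.483
  r = (9 - (2)·-2.411 - (2)·-0.483) / (-7) = -2.113
Iteration 3:
  p = (-9 - (1)·-0.483 - (-2)·-2.113) / (5) = -2.549
  q = (-2 - (-4)·-2.549 - (3)·-2.113) / (11) = -0.532
  r = (9 - (2)·-2.549 - (2)·-0.532) / (-7) = -2.166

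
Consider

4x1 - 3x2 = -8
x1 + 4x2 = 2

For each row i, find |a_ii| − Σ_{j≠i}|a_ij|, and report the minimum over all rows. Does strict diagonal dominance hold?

row 1: |4| − (3) = 1
row 2: |4| − (1) = 3
minimum over rows = 1 → strictly diagonally dominant (convergence guaranteed)

1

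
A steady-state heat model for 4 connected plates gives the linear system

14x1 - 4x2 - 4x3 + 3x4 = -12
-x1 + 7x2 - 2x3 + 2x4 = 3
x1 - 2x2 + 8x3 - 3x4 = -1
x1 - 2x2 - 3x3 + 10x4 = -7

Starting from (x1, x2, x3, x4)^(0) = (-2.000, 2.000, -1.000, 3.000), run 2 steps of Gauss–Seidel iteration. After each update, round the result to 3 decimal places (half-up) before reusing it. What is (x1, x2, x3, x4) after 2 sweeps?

Iteration 1:
  x1 = (-12 - (-4)·2.000 - (-4)·-1.000 - (3)·3.000) / (14) = -1.214
  x2 = (3 - (-1)·-1.214 - (-2)·-1.000 - (2)·3.000) / (7) = -0.888
  x3 = (-1 - (1)·-1.214 - (-2)·-0.888 - (-3)·3.000) / (8) = 0.930
  x4 = (-7 - (1)·-1.214 - (-2)·-0.888 - (-3)·0.930) / (10) = -0.477
Iteration 2:
  x1 = (-12 - (-4)·-0.888 - (-4)·0.930 - (3)·-0.477) / (14) = -0.743
  x2 = (3 - (-1)·-0.743 - (-2)·0.930 - (2)·-0.477) / (7) = 0.724
  x3 = (-1 - (1)·-0.743 - (-2)·0.724 - (-3)·-0.477) / (8) = -0.030
  x4 = (-7 - (1)·-0.743 - (-2)·0.724 - (-3)·-0.030) / (10) = -0.490

(-0.743, 0.724, -0.030, -0.490)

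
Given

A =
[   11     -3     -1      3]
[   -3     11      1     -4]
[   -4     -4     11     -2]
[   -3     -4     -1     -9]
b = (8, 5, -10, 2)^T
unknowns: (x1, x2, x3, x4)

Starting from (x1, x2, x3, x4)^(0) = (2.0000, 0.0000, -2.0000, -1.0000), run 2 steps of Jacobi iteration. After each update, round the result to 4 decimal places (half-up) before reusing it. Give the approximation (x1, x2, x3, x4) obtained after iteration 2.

Iteration 1:
  x1 = (8 - (-3)·0.0000 - (-1)·-2.0000 - (3)·-1.0000) / (11) = 0.8182
  x2 = (5 - (-3)·2.0000 - (1)·-2.0000 - (-4)·-1.0000) / (11) = 0.8182
  x3 = (-10 - (-4)·2.0000 - (-4)·0.0000 - (-2)·-1.0000) / (11) = -0.3636
  x4 = (2 - (-3)·2.0000 - (-4)·0.0000 - (-1)·-2.0000) / (-9) = -0.6667
Iteration 2:
  x1 = (8 - (-3)·0.8182 - (-1)·-0.3636 - (3)·-0.6667) / (11) = 1.0992
  x2 = (5 - (-3)·0.8182 - (1)·-0.3636 - (-4)·-0.6667) / (11) = 0.4683
  x3 = (-10 - (-4)·0.8182 - (-4)·0.8182 - (-2)·-0.6667) / (11) = -0.4353
  x4 = (2 - (-3)·0.8182 - (-4)·0.8182 - (-1)·-0.3636) / (-9) = -0.8182

(1.0992, 0.4683, -0.4353, -0.8182)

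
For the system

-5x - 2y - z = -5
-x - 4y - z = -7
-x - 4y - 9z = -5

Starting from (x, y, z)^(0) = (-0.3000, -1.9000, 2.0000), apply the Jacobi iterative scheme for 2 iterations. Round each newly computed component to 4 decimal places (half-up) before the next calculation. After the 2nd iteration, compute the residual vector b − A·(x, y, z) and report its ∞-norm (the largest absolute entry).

Iteration 1:
  x = (-5 - (-2)·-1.9000 - (-1)·2.0000) / (-5) = 1.3600
  y = (-7 - (-1)·-0.3000 - (-1)·2.0000) / (-4) = 1.3250
  z = (-5 - (-1)·-0.3000 - (-4)·-1.9000) / (-9) = 1.4333
Iteration 2:
  x = (-5 - (-2)·1.3250 - (-1)·1.4333) / (-5) = 0.1833
  y = (-7 - (-1)·1.3600 - (-1)·1.4333) / (-4) = 1.0517
  z = (-5 - (-1)·1.3600 - (-4)·1.3250) / (-9) = -0.1844
Residual b − A·x = (-2.1645, -2.7943, -2.2695); ∞-norm = 2.7943

2.7943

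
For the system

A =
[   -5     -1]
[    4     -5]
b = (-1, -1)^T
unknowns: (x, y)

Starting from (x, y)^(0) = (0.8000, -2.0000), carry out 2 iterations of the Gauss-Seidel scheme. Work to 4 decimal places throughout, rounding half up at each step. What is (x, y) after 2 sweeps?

Iteration 1:
  x = (-1 - (-1)·-2.0000) / (-5) = 0.6000
  y = (-1 - (4)·0.6000) / (-5) = 0.6800
Iteration 2:
  x = (-1 - (-1)·0.6800) / (-5) = 0.0640
  y = (-1 - (4)·0.0640) / (-5) = 0.2512

(0.0640, 0.2512)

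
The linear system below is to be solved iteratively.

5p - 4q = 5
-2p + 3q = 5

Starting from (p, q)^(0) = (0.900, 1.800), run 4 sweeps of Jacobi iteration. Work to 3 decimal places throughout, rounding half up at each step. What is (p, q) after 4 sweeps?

Iteration 1:
  p = (5 - (-4)·1.800) / (5) = 2.440
  q = (5 - (-2)·0.900) / (3) = 2.267
Iteration 2:
  p = (5 - (-4)·2.267) / (5) = 2.814
  q = (5 - (-2)·2.440) / (3) = 3.293
Iteration 3:
  p = (5 - (-4)·3.293) / (5) = 3.634
  q = (5 - (-2)·2.814) / (3) = 3.543
Iteration 4:
  p = (5 - (-4)·3.543) / (5) = 3.834
  q = (5 - (-2)·3.634) / (3) = 4.089

(3.834, 4.089)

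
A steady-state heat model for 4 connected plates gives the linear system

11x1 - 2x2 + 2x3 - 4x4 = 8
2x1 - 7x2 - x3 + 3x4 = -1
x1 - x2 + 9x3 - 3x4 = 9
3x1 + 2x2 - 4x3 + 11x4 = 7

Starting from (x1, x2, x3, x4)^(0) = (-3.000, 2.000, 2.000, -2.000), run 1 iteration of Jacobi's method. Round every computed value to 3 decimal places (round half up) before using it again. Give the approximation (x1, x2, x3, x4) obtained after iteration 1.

(0.000, -1.857, 0.889, 1.818)

Iteration 1:
  x1 = (8 - (-2)·2.000 - (2)·2.000 - (-4)·-2.000) / (11) = 0.000
  x2 = (-1 - (2)·-3.000 - (-1)·2.000 - (3)·-2.000) / (-7) = -1.857
  x3 = (9 - (1)·-3.000 - (-1)·2.000 - (-3)·-2.000) / (9) = 0.889
  x4 = (7 - (3)·-3.000 - (2)·2.000 - (-4)·2.000) / (11) = 1.818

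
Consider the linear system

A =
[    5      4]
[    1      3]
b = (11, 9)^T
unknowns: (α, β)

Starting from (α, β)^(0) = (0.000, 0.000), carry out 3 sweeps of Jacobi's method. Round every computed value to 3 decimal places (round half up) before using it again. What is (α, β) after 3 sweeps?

(0.386, 3.067)

Iteration 1:
  α = (11 - (4)·0.000) / (5) = 2.200
  β = (9 - (1)·0.000) / (3) = 3.000
Iteration 2:
  α = (11 - (4)·3.000) / (5) = -0.200
  β = (9 - (1)·2.200) / (3) = 2.267
Iteration 3:
  α = (11 - (4)·2.267) / (5) = 0.386
  β = (9 - (1)·-0.200) / (3) = 3.067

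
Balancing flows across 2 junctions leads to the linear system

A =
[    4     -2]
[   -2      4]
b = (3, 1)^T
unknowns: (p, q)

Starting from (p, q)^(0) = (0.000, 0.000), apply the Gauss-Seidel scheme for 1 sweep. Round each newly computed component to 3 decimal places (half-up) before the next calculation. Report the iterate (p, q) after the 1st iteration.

(0.750, 0.625)

Iteration 1:
  p = (3 - (-2)·0.000) / (4) = 0.750
  q = (1 - (-2)·0.750) / (4) = 0.625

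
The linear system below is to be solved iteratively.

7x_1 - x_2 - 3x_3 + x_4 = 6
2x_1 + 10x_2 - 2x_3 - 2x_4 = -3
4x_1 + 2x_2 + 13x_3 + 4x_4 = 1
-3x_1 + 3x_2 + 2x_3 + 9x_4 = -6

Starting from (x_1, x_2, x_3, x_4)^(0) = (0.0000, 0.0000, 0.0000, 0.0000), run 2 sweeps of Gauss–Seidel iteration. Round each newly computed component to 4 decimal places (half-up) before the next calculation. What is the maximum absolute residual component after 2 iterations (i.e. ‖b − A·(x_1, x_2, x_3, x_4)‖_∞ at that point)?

0.2751

Iteration 1:
  x_1 = (6 - (-1)·0.0000 - (-3)·0.0000 - (1)·0.0000) / (7) = 0.8571
  x_2 = (-3 - (2)·0.8571 - (-2)·0.0000 - (-2)·0.0000) / (10) = -0.4714
  x_3 = (1 - (4)·0.8571 - (2)·-0.4714 - (4)·0.0000) / (13) = -0.1143
  x_4 = (-6 - (-3)·0.8571 - (3)·-0.4714 - (2)·-0.1143) / (9) = -0.1984
Iteration 2:
  x_1 = (6 - (-1)·-0.4714 - (-3)·-0.1143 - (1)·-0.1984) / (7) = 0.7692
  x_2 = (-3 - (2)·0.7692 - (-2)·-0.1143 - (-2)·-0.1984) / (10) = -0.5164
  x_3 = (1 - (4)·0.7692 - (2)·-0.5164 - (4)·-0.1984) / (13) = -0.0193
  x_4 = (-6 - (-3)·0.7692 - (3)·-0.5164 - (2)·-0.0193) / (9) = -0.2338
Residual b − A·x = (0.2751, 0.1194, 0.1421, -0.0004); ∞-norm = 0.2751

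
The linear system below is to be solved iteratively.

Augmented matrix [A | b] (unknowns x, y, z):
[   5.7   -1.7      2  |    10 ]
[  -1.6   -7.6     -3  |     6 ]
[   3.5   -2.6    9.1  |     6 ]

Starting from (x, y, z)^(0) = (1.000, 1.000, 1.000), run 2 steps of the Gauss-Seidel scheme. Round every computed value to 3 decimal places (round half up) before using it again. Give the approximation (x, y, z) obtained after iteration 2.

(1.447, -0.922, -0.161)

Iteration 1:
  x = (10 - (-1.7)·1.000 - (2)·1.000) / (5.7) = 1.702
  y = (6 - (-1.6)·1.702 - (-3)·1.000) / (-7.6) = -1.543
  z = (6 - (3.5)·1.702 - (-2.6)·-1.543) / (9.1) = -0.436
Iteration 2:
  x = (10 - (-1.7)·-1.543 - (2)·-0.436) / (5.7) = 1.447
  y = (6 - (-1.6)·1.447 - (-3)·-0.436) / (-7.6) = -0.922
  z = (6 - (3.5)·1.447 - (-2.6)·-0.922) / (9.1) = -0.161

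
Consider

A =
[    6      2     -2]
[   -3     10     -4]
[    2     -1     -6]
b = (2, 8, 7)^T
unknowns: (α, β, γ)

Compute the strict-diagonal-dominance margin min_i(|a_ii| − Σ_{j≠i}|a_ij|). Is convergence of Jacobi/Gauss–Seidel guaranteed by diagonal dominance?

row 1: |6| − (2+2) = 2
row 2: |10| − (3+4) = 3
row 3: |-6| − (2+1) = 3
minimum over rows = 2 → strictly diagonally dominant (convergence guaranteed)

2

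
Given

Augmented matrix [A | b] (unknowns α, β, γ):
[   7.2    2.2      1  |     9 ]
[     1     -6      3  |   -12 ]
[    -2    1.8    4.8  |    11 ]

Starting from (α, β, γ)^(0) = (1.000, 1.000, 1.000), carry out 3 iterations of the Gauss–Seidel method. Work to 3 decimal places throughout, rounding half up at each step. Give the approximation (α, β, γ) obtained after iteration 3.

Iteration 1:
  α = (9 - (2.2)·1.000 - (1)·1.000) / (7.2) = 0.806
  β = (-12 - (1)·0.806 - (3)·1.000) / (-6) = 2.634
  γ = (11 - (-2)·0.806 - (1.8)·2.634) / (4.8) = 1.640
Iteration 2:
  α = (9 - (2.2)·2.634 - (1)·1.640) / (7.2) = 0.217
  β = (-12 - (1)·0.217 - (3)·1.640) / (-6) = 2.856
  γ = (11 - (-2)·0.217 - (1.8)·2.856) / (4.8) = 1.311
Iteration 3:
  α = (9 - (2.2)·2.856 - (1)·1.311) / (7.2) = 0.195
  β = (-12 - (1)·0.195 - (3)·1.311) / (-6) = 2.688
  γ = (11 - (-2)·0.195 - (1.8)·2.688) / (4.8) = 1.365

(0.195, 2.688, 1.365)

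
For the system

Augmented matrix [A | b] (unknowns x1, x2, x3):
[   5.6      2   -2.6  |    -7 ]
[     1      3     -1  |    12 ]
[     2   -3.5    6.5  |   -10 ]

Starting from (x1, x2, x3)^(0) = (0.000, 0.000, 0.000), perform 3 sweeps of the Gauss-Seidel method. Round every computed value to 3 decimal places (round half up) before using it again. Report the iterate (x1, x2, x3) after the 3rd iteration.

Iteration 1:
  x1 = (-7 - (2)·0.000 - (-2.6)·0.000) / (5.6) = -1.250
  x2 = (12 - (1)·-1.250 - (-1)·0.000) / (3) = 4.417
  x3 = (-10 - (2)·-1.250 - (-3.5)·4.417) / (6.5) = 1.225
Iteration 2:
  x1 = (-7 - (2)·4.417 - (-2.6)·1.225) / (5.6) = -2.259
  x2 = (12 - (1)·-2.259 - (-1)·1.225) / (3) = 5.161
  x3 = (-10 - (2)·-2.259 - (-3.5)·5.161) / (6.5) = 1.936
Iteration 3:
  x1 = (-7 - (2)·5.161 - (-2.6)·1.936) / (5.6) = -2.194
  x2 = (12 - (1)·-2.194 - (-1)·1.936) / (3) = 5.377
  x3 = (-10 - (2)·-2.194 - (-3.5)·5.377) / (6.5) = 2.032

(-2.194, 5.377, 2.032)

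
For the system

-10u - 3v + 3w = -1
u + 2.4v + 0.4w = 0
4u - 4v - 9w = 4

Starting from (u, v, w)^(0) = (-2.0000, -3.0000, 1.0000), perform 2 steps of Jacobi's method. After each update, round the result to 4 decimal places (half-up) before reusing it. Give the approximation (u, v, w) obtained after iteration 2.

(-0.1000, -0.5417, -0.1630)

Iteration 1:
  u = (-1 - (-3)·-3.0000 - (3)·1.0000) / (-10) = 1.3000
  v = (0 - (1)·-2.0000 - (0.4)·1.0000) / (2.4) = 0.6667
  w = (4 - (4)·-2.0000 - (-4)·-3.0000) / (-9) = 0.0000
Iteration 2:
  u = (-1 - (-3)·0.6667 - (3)·0.0000) / (-10) = -0.1000
  v = (0 - (1)·1.3000 - (0.4)·0.0000) / (2.4) = -0.5417
  w = (4 - (4)·1.3000 - (-4)·0.6667) / (-9) = -0.1630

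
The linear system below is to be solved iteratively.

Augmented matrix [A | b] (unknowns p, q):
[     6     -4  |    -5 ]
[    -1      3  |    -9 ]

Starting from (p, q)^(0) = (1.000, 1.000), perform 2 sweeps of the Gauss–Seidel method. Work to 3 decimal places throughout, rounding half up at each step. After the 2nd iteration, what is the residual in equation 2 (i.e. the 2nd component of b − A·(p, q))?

Iteration 1:
  p = (-5 - (-4)·1.000) / (6) = -0.167
  q = (-9 - (-1)·-0.167) / (3) = -3.056
Iteration 2:
  p = (-5 - (-4)·-3.056) / (6) = -2.871
  q = (-9 - (-1)·-2.871) / (3) = -3.957
Residual b − A·x = (-3.602, 0.000)

0.000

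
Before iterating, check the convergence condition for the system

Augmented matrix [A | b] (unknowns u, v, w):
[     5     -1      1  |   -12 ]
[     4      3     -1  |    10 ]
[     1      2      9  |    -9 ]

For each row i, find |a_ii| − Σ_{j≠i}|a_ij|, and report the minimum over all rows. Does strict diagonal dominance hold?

-2

row 1: |5| − (1+1) = 3
row 2: |3| − (4+1) = -2
row 3: |9| − (1+2) = 6
minimum over rows = -2 → not strictly diagonally dominant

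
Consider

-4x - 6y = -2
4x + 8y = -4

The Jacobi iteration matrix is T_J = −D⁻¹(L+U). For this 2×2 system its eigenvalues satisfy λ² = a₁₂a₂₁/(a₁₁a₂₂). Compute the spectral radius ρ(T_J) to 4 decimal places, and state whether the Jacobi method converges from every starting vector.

0.8660

a₁₂a₂₁/(a₁₁a₂₂) = (-6)·(4) / ((-4)·(8)) = 0.750000
ρ = √|0.750000| = √0.750000 = 0.8660
ρ < 1, so Jacobi converges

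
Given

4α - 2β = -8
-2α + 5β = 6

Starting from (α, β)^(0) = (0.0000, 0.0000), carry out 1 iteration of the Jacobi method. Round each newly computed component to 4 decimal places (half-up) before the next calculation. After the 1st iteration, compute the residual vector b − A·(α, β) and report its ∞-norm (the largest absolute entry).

Iteration 1:
  α = (-8 - (-2)·0.0000) / (4) = -2.0000
  β = (6 - (-2)·0.0000) / (5) = 1.2000
Residual b − A·x = (2.4000, -4.0000); ∞-norm = 4.0000

4.0000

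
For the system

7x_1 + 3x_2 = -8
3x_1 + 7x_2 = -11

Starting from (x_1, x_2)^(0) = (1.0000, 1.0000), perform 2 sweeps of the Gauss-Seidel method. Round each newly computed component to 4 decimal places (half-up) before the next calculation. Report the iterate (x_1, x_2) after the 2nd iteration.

Iteration 1:
  x_1 = (-8 - (3)·1.0000) / (7) = -1.5714
  x_2 = (-11 - (3)·-1.5714) / (7) = -0.8980
Iteration 2:
  x_1 = (-8 - (3)·-0.8980) / (7) = -0.7580
  x_2 = (-11 - (3)·-0.7580) / (7) = -1.2466

(-0.7580, -1.2466)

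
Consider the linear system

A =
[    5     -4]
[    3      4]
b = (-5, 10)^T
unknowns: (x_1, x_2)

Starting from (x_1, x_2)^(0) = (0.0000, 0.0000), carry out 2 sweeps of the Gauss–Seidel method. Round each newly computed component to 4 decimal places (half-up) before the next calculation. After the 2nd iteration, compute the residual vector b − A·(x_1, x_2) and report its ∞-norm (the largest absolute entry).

7.8000

Iteration 1:
  x_1 = (-5 - (-4)·0.0000) / (5) = -1.0000
  x_2 = (10 - (3)·-1.0000) / (4) = 3.2500
Iteration 2:
  x_1 = (-5 - (-4)·3.2500) / (5) = 1.6000
  x_2 = (10 - (3)·1.6000) / (4) = 1.3000
Residual b − A·x = (-7.8000, 0.0000); ∞-norm = 7.8000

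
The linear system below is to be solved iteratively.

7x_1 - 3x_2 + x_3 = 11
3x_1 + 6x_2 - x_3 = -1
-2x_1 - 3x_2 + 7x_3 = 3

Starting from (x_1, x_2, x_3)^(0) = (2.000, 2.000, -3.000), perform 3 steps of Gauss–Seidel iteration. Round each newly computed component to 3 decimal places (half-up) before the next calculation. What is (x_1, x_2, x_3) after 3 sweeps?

(1.330, -0.761, 0.482)

Iteration 1:
  x_1 = (11 - (-3)·2.000 - (1)·-3.000) / (7) = 2.857
  x_2 = (-1 - (3)·2.857 - (-1)·-3.000) / (6) = -2.095
  x_3 = (3 - (-2)·2.857 - (-3)·-2.095) / (7) = 0.347
Iteration 2:
  x_1 = (11 - (-3)·-2.095 - (1)·0.347) / (7) = 0.624
  x_2 = (-1 - (3)·0.624 - (-1)·0.347) / (6) = -0.421
  x_3 = (3 - (-2)·0.624 - (-3)·-0.421) / (7) = 0.426
Iteration 3:
  x_1 = (11 - (-3)·-0.421 - (1)·0.426) / (7) = 1.330
  x_2 = (-1 - (3)·1.330 - (-1)·0.426) / (6) = -0.761
  x_3 = (3 - (-2)·1.330 - (-3)·-0.761) / (7) = 0.482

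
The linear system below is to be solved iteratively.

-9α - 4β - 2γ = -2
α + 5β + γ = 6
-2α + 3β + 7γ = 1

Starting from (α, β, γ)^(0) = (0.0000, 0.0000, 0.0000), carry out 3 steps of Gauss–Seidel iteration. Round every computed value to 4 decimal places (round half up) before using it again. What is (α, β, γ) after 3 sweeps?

(-0.2502, 1.3462, -0.5056)

Iteration 1:
  α = (-2 - (-4)·0.0000 - (-2)·0.0000) / (-9) = 0.2222
  β = (6 - (1)·0.2222 - (1)·0.0000) / (5) = 1.1556
  γ = (1 - (-2)·0.2222 - (3)·1.1556) / (7) = -0.2889
Iteration 2:
  α = (-2 - (-4)·1.1556 - (-2)·-0.2889) / (-9) = -0.2272
  β = (6 - (1)·-0.2272 - (1)·-0.2889) / (5) = 1.3032
  γ = (1 - (-2)·-0.2272 - (3)·1.3032) / (7) = -0.4806
Iteration 3:
  α = (-2 - (-4)·1.3032 - (-2)·-0.4806) / (-9) = -0.2502
  β = (6 - (1)·-0.2502 - (1)·-0.4806) / (5) = 1.3462
  γ = (1 - (-2)·-0.2502 - (3)·1.3462) / (7) = -0.5056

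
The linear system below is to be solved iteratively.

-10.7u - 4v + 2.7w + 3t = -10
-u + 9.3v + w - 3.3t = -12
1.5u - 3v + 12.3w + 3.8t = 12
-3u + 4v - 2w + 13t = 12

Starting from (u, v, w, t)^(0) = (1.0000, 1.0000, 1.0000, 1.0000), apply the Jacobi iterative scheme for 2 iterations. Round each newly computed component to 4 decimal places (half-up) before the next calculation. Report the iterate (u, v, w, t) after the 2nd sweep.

Iteration 1:
  u = (-10 - (-4)·1.0000 - (2.7)·1.0000 - (3)·1.0000) / (-10.7) = 1.0935
  v = (-12 - (-1)·1.0000 - (1)·1.0000 - (-3.3)·1.0000) / (9.3) = -0.9355
  w = (12 - (1.5)·1.0000 - (-3)·1.0000 - (3.8)·1.0000) / (12.3) = 0.7886
  t = (12 - (-3)·1.0000 - (4)·1.0000 - (-2)·1.0000) / (13) = 1.0000
Iteration 2:
  u = (-10 - (-4)·-0.9355 - (2.7)·0.7886 - (3)·1.0000) / (-10.7) = 1.7637
  v = (-12 - (-1)·1.0935 - (1)·0.7886 - (-3.3)·1.0000) / (9.3) = -0.9027
  w = (12 - (1.5)·1.0935 - (-3)·-0.9355 - (3.8)·1.0000) / (12.3) = 0.3051
  t = (12 - (-3)·1.0935 - (4)·-0.9355 - (-2)·0.7886) / (13) = 1.5846

(1.7637, -0.9027, 0.3051, 1.5846)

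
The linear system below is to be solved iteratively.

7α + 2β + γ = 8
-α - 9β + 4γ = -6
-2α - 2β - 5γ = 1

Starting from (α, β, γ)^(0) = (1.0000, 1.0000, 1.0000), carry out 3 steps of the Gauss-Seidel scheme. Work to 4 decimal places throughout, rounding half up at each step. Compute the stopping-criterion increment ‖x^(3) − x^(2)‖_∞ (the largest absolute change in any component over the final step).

Iteration 1:
  α = (8 - (2)·1.0000 - (1)·1.0000) / (7) = 0.7143
  β = (-6 - (-1)·0.7143 - (4)·1.0000) / (-9) = 1.0317
  γ = (1 - (-2)·0.7143 - (-2)·1.0317) / (-5) = -0.8984
Iteration 2:
  α = (8 - (2)·1.0317 - (1)·-0.8984) / (7) = 0.9764
  β = (-6 - (-1)·0.9764 - (4)·-0.8984) / (-9) = 0.1589
  γ = (1 - (-2)·0.9764 - (-2)·0.1589) / (-5) = -0.6541
Iteration 3:
  α = (8 - (2)·0.1589 - (1)·-0.6541) / (7) = 1.1909
  β = (-6 - (-1)·1.1909 - (4)·-0.6541) / (-9) = 0.2436
  γ = (1 - (-2)·1.1909 - (-2)·0.2436) / (-5) = -0.7738
Change: (0.2145, 0.0847, -0.1197) → max |·| = 0.2145

0.2145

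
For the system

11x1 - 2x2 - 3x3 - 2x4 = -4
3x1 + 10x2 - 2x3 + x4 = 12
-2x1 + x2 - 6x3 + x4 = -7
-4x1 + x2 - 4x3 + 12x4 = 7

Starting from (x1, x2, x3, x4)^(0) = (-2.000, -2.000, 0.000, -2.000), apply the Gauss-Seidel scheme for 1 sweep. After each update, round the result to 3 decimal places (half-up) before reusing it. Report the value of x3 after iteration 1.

Iteration 1:
  x1 = (-4 - (-2)·-2.000 - (-3)·0.000 - (-2)·-2.000) / (11) = -1.091
  x2 = (12 - (3)·-1.091 - (-2)·0.000 - (1)·-2.000) / (10) = 1.727
  x3 = (-7 - (-2)·-1.091 - (1)·1.727 - (1)·-2.000) / (-6) = 1.485
  x4 = (7 - (-4)·-1.091 - (1)·1.727 - (-4)·1.485) / (12) = 0.571

1.485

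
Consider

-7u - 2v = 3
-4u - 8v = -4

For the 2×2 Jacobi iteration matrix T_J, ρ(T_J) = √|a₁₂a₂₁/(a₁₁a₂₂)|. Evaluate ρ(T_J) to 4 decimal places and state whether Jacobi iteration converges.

0.3780

a₁₂a₂₁/(a₁₁a₂₂) = (-2)·(-4) / ((-7)·(-8)) = 0.142857
ρ = √|0.142857| = √0.142857 = 0.3780
ρ < 1, so Jacobi converges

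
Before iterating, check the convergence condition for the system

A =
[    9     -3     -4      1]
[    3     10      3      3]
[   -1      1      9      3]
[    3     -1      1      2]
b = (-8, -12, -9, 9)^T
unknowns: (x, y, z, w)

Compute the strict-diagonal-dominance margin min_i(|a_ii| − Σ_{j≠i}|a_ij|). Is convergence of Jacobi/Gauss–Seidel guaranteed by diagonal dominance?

row 1: |9| − (3+4+1) = 1
row 2: |10| − (3+3+3) = 1
row 3: |9| − (1+1+3) = 4
row 4: |2| − (3+1+1) = -3
minimum over rows = -3 → not strictly diagonally dominant

-3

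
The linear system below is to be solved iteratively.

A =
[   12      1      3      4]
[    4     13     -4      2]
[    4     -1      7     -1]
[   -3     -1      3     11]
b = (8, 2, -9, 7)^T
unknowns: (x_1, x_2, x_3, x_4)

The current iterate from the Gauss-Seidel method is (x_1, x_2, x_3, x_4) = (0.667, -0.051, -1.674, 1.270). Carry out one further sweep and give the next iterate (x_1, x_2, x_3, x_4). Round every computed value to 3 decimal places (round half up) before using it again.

(0.666, -0.762, -1.594, 1.183)

One sweep:
  x_1 = (8 - (1)·-0.051 - (3)·-1.674 - (4)·1.270) / (12) = 0.666
  x_2 = (2 - (4)·0.666 - (-4)·-1.674 - (2)·1.270) / (13) = -0.762
  x_3 = (-9 - (4)·0.666 - (-1)·-0.762 - (-1)·1.270) / (7) = -1.594
  x_4 = (7 - (-3)·0.666 - (-1)·-0.762 - (3)·-1.594) / (11) = 1.183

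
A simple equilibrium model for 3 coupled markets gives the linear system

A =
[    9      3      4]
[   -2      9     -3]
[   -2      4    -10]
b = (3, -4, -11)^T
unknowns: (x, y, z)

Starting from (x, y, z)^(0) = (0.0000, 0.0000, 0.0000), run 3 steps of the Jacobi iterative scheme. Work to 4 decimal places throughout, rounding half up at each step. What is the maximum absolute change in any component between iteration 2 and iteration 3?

0.2444

Iteration 1:
  x = (3 - (3)·0.0000 - (4)·0.0000) / (9) = 0.3333
  y = (-4 - (-2)·0.0000 - (-3)·0.0000) / (9) = -0.4444
  z = (-11 - (-2)·0.0000 - (4)·0.0000) / (-10) = 1.1000
Iteration 2:
  x = (3 - (3)·-0.4444 - (4)·1.1000) / (9) = -0.0074
  y = (-4 - (-2)·0.3333 - (-3)·1.1000) / (9) = -0.0037
  z = (-11 - (-2)·0.3333 - (4)·-0.4444) / (-10) = 0.8556
Iteration 3:
  x = (3 - (3)·-0.0037 - (4)·0.8556) / (9) = -0.0457
  y = (-4 - (-2)·-0.0074 - (-3)·0.8556) / (9) = -0.1609
  z = (-11 - (-2)·-0.0074 - (4)·-0.0037) / (-10) = 1.1000
Change: (-0.0383, -0.1572, 0.2444) → max |·| = 0.2444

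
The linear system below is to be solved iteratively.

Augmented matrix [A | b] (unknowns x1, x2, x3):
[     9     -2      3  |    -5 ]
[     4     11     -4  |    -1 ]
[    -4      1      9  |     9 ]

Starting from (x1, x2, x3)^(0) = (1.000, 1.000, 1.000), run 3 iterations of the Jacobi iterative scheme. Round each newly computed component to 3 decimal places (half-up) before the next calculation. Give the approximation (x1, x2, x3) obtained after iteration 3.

Iteration 1:
  x1 = (-5 - (-2)·1.000 - (3)·1.000) / (9) = -0.667
  x2 = (-1 - (4)·1.000 - (-4)·1.000) / (11) = -0.091
  x3 = (9 - (-4)·1.000 - (1)·1.000) / (9) = 1.333
Iteration 2:
  x1 = (-5 - (-2)·-0.091 - (3)·1.333) / (9) = -1.020
  x2 = (-1 - (4)·-0.667 - (-4)·1.333) / (11) = 0.636
  x3 = (9 - (-4)·-0.667 - (1)·-0.091) / (9) = 0.714
Iteration 3:
  x1 = (-5 - (-2)·0.636 - (3)·0.714) / (9) = -0.652
  x2 = (-1 - (4)·-1.020 - (-4)·0.714) / (11) = 0.540
  x3 = (9 - (-4)·-1.020 - (1)·0.636) / (9) = 0.476

(-0.652, 0.540, 0.476)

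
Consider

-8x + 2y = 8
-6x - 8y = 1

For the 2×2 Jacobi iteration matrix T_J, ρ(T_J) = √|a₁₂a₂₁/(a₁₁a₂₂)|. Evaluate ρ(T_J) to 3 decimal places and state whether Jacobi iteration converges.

0.433

a₁₂a₂₁/(a₁₁a₂₂) = (2)·(-6) / ((-8)·(-8)) = -0.187500
ρ = √|-0.187500| = √0.187500 = 0.433
ρ < 1, so Jacobi converges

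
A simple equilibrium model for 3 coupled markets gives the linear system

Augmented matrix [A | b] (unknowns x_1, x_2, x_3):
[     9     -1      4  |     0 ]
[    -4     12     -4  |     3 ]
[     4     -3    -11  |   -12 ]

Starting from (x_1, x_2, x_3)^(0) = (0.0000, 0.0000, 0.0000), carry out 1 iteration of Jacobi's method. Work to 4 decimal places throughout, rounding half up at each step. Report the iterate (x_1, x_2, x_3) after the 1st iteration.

(0.0000, 0.2500, 1.0909)

Iteration 1:
  x_1 = (0 - (-1)·0.0000 - (4)·0.0000) / (9) = 0.0000
  x_2 = (3 - (-4)·0.0000 - (-4)·0.0000) / (12) = 0.2500
  x_3 = (-12 - (4)·0.0000 - (-3)·0.0000) / (-11) = 1.0909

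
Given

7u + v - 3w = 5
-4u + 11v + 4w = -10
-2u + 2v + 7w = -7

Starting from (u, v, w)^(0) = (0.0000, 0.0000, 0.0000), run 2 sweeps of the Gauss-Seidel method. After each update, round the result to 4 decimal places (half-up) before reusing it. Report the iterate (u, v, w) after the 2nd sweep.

Iteration 1:
  u = (5 - (1)·0.0000 - (-3)·0.0000) / (7) = 0.7143
  v = (-10 - (-4)·0.7143 - (4)·0.0000) / (11) = -0.6493
  w = (-7 - (-2)·0.7143 - (2)·-0.6493) / (7) = -0.6104
Iteration 2:
  u = (5 - (1)·-0.6493 - (-3)·-0.6104) / (7) = 0.5454
  v = (-10 - (-4)·0.5454 - (4)·-0.6104) / (11) = -0.4888
  w = (-7 - (-2)·0.5454 - (2)·-0.4888) / (7) = -0.7045

(0.5454, -0.4888, -0.7045)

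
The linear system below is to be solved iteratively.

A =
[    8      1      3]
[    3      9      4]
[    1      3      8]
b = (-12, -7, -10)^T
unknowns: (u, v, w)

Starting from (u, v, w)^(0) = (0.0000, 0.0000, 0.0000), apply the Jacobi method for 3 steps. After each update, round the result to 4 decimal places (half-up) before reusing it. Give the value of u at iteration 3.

Iteration 1:
  u = (-12 - (1)·0.0000 - (3)·0.0000) / (8) = -1.5000
  v = (-7 - (3)·0.0000 - (4)·0.0000) / (9) = -0.7778
  w = (-10 - (1)·0.0000 - (3)·0.0000) / (8) = -1.2500
Iteration 2:
  u = (-12 - (1)·-0.7778 - (3)·-1.2500) / (8) = -0.9340
  v = (-7 - (3)·-1.5000 - (4)·-1.2500) / (9) = 0.2778
  w = (-10 - (1)·-1.5000 - (3)·-0.7778) / (8) = -0.7708
Iteration 3:
  u = (-12 - (1)·0.2778 - (3)·-0.7708) / (8) = -1.2457
  v = (-7 - (3)·-0.9340 - (4)·-0.7708) / (9) = -0.1239
  w = (-10 - (1)·-0.9340 - (3)·0.2778) / (8) = -1.2374

-1.2457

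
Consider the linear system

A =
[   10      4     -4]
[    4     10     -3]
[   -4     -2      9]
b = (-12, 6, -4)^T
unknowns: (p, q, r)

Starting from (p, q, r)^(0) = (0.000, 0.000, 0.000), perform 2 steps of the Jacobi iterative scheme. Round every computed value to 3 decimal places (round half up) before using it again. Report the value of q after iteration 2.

Iteration 1:
  p = (-12 - (4)·0.000 - (-4)·0.000) / (10) = -1.200
  q = (6 - (4)·0.000 - (-3)·0.000) / (10) = 0.600
  r = (-4 - (-4)·0.000 - (-2)·0.000) / (9) = -0.444
Iteration 2:
  p = (-12 - (4)·0.600 - (-4)·-0.444) / (10) = -1.618
  q = (6 - (4)·-1.200 - (-3)·-0.444) / (10) = 0.947
  r = (-4 - (-4)·-1.200 - (-2)·0.600) / (9) = -0.844

0.947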